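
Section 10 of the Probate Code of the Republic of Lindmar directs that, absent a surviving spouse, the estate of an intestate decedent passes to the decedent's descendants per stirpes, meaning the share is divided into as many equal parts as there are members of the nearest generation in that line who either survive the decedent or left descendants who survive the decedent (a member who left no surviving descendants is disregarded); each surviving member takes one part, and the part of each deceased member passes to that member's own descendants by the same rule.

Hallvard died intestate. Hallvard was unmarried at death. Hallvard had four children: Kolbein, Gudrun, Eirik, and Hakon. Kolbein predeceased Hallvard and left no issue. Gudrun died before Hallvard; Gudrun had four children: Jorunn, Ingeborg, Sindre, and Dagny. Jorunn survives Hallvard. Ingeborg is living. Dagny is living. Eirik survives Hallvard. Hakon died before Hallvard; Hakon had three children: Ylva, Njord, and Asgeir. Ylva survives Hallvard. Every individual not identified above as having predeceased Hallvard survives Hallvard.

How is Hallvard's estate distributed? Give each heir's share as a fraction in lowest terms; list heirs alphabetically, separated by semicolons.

Asgeir 1/9; Dagny 1/12; Eirik 1/3; Ingeborg 1/12; Jorunn 1/12; Njord 1/9; Sindre 1/12; Ylva 1/9

There is no surviving spouse, so the entire estate passes to Hallvard's descendants per stirpes.
Kolbein left no surviving issue, so that branch lapses and is disregarded.
The estate is divided into 3 equal shares of 1/3 among Gudrun, Eirik, Hakon.
Gudrun predeceased; the 1/3 allotted to Gudrun's branch passes to Gudrun's issue by representation.
The 1/3 is divided into 4 equal shares of 1/12 among Jorunn, Ingeborg, Sindre, Dagny.
Jorunn is living and takes 1/12.
Ingeborg is living and takes 1/12.
Sindre is living and takes 1/12.
Dagny is living and takes 1/12.
Eirik is living and takes 1/3.
Hakon predeceased; the 1/3 allotted to Hakon's branch passes to Hakon's issue by representation.
The 1/3 is divided into 3 equal shares of 1/9 among Ylva, Njord, Asgeir.
Ylva is living and takes 1/9.
Njord is living and takes 1/9.
Asgeir is living and takes 1/9.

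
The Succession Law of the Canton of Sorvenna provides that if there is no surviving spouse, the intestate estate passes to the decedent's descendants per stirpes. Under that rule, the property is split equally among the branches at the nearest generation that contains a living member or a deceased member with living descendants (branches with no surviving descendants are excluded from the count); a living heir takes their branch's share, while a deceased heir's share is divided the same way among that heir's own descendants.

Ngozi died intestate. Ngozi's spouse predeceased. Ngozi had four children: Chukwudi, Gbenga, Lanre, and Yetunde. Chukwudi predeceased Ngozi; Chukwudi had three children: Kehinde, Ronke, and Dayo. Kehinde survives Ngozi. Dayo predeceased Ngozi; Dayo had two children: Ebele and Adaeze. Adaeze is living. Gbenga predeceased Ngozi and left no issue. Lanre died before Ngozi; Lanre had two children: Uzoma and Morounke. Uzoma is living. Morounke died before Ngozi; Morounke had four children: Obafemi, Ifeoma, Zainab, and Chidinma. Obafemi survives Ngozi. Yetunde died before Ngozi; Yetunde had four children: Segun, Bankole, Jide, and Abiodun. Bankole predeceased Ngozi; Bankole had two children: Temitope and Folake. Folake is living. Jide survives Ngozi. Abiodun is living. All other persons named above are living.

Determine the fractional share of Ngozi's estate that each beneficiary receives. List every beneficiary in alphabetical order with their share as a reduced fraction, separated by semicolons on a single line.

There is no surviving spouse, so the entire estate passes to Ngozi's descendants per stirpes.
Gbenga left no surviving issue, so that branch lapses and is disregarded.
The estate is divided into 3 equal shares of 1/3 among Chukwudi, Lanre, Yetunde.
Chukwudi predeceased; the 1/3 allotted to Chukwudi's branch passes to Chukwudi's issue by representation.
The 1/3 is divided into 3 equal shares of 1/9 among Kehinde, Ronke, Dayo.
Kehinde is living and takes 1/9.
Ronke is living and takes 1/9.
Dayo predeceased; the 1/9 allotted to Dayo's branch passes to Dayo's issue by representation.
The 1/9 is divided into 2 equal shares of 1/18 among Ebele, Adaeze.
Ebele is living and takes 1/18.
Adaeze is living and takes 1/18.
Lanre predeceased; the 1/3 allotted to Lanre's branch passes to Lanre's issue by representation.
The 1/3 is divided into 2 equal shares of 1/6 among Uzoma, Morounke.
Uzoma is living and takes 1/6.
Morounke predeceased; the 1/6 allotted to Morounke's branch passes to Morounke's issue by representation.
The 1/6 is divided into 4 equal shares of 1/24 among Obafemi, Ifeoma, Zainab, Chidinma.
Obafemi is living and takes 1/24.
Ifeoma is living and takes 1/24.
Zainab is living and takes 1/24.
Chidinma is living and takes 1/24.
Yetunde predeceased; the 1/3 allotted to Yetunde's branch passes to Yetunde's issue by representation.
The 1/3 is divided into 4 equal shares of 1/12 among Segun, Bankole, Jide, Abiodun.
Segun is living and takes 1/12.
Bankole predeceased; the 1/12 allotted to Bankole's branch passes to Bankole's issue by representation.
The 1/12 is divided into 2 equal shares of 1/24 among Temitope, Folake.
Temitope is living and takes 1/24.
Folake is living and takes 1/24.
Jide is living and takes 1/12.
Abiodun is living and takes 1/12.

Abiodun 1/12; Adaeze 1/18; Chidinma 1/24; Ebele 1/18; Folake 1/24; Ifeoma 1/24; Jide 1/12; Kehinde 1/9; Obafemi 1/24; Ronke 1/9; Segun 1/12; Temitope 1/24; Uzoma 1/6; Zainab 1/24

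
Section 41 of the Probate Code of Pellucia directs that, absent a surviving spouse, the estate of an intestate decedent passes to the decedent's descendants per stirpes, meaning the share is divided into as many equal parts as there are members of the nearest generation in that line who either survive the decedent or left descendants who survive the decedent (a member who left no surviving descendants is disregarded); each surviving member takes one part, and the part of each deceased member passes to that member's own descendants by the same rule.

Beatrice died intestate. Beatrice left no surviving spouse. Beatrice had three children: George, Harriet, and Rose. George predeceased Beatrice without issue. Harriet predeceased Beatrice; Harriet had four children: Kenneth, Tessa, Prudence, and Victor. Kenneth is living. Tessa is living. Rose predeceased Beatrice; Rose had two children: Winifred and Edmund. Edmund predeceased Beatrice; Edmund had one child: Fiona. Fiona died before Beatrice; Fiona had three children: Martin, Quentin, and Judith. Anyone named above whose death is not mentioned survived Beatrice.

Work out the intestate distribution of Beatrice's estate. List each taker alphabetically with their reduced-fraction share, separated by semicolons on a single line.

Judith 1/12; Kenneth 1/8; Martin 1/12; Prudence 1/8; Quentin 1/12; Tessa 1/8; Victor 1/8; Winifred 1/4

There is no surviving spouse, so the entire estate passes to Beatrice's descendants per stirpes.
George left no surviving issue, so that branch lapses and is disregarded.
The estate is divided into 2 equal shares of 1/2 among Harriet, Rose.
Harriet predeceased; the 1/2 allotted to Harriet's branch passes to Harriet's issue by representation.
The 1/2 is divided into 4 equal shares of 1/8 among Kenneth, Tessa, Prudence, Victor.
Kenneth is living and takes 1/8.
Tessa is living and takes 1/8.
Prudence is living and takes 1/8.
Victor is living and takes 1/8.
Rose predeceased; the 1/2 allotted to Rose's branch passes to Rose's issue by representation.
The 1/2 is divided into 2 equal shares of 1/4 among Winifred, Edmund.
Winifred is living and takes 1/4.
Edmund predeceased; the 1/4 allotted to Edmund's branch passes to Edmund's issue by representation.
Fiona's line is the sole branch at this level, so the full 1/4 passes to Fiona's issue by representation.
The 1/4 is divided into 3 equal shares of 1/12 among Martin, Quentin, Judith.
Martin is living and takes 1/12.
Quentin is living and takes 1/12.
Judith is living and takes 1/12.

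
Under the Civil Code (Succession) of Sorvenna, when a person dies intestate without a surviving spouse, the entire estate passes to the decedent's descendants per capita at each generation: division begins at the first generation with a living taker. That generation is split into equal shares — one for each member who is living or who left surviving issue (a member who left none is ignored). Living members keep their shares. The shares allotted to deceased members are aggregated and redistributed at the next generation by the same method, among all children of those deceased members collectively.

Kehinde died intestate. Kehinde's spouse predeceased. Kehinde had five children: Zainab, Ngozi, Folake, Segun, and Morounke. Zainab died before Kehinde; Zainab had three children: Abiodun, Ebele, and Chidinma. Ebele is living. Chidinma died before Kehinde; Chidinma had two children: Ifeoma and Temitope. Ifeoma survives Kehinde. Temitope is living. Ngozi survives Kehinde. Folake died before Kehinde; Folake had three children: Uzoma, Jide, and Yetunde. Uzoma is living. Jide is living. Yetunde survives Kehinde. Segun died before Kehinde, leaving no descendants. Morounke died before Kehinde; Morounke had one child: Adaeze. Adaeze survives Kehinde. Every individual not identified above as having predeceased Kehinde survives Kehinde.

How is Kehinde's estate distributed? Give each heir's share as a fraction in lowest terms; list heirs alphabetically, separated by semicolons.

There is no surviving spouse, so the entire estate passes to Kehinde's descendants per capita at each generation.
At generation 1 (Zainab, Ngozi, Folake, Morounke) there are 4 shares of (1)/4 = 1/4 each.
Living: Ngozi — each takes 1/4.
Deceased: Zainab, Folake, and Morounke. Their combined 3/4 is pooled and carried to generation 2.
At generation 2 (Abiodun, Ebele, Chidinma, Uzoma, Jide, Yetunde, Adaeze) there are 7 shares of (3/4)/7 = 3/28 each.
Living: Abiodun, Ebele, Uzoma, Jide, Yetunde, and Adaeze — each takes 3/28.
Deceased: Chidinma. That 3/28 share is carried to generation 3.
At generation 3 (Ifeoma, Temitope) there are 2 shares of (3/28)/2 = 3/56 each.
Living: Ifeoma and Temitope — each takes 3/56.

Abiodun 3/28; Adaeze 3/28; Ebele 3/28; Ifeoma 3/56; Jide 3/28; Ngozi 1/4; Temitope 3/56; Uzoma 3/28; Yetunde 3/28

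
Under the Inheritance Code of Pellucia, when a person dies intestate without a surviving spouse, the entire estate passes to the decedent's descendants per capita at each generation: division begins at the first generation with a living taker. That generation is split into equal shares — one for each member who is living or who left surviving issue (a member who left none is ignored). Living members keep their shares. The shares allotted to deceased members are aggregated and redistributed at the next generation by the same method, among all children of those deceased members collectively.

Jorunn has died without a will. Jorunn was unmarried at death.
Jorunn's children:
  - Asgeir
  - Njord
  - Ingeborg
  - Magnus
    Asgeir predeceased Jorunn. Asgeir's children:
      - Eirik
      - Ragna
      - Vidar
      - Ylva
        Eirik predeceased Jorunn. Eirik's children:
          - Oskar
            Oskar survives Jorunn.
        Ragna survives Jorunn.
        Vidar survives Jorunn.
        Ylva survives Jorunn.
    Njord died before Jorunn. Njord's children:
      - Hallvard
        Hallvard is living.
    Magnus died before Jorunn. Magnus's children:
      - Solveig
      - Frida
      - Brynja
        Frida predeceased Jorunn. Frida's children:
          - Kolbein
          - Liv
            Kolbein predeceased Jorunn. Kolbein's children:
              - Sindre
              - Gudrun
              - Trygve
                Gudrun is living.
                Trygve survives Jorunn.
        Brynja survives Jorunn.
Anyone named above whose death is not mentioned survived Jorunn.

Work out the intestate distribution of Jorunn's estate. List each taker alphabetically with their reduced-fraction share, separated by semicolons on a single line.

Brynja 3/32; Gudrun 1/48; Hallvard 3/32; Ingeborg 1/4; Liv 1/16; Oskar 1/16; Ragna 3/32; Sindre 1/48; Solveig 3/32; Trygve 1/48; Vidar 3/32; Ylva 3/32

There is no surviving spouse, so the entire estate passes to Jorunn's descendants per capita at each generation.
At generation 1 (Asgeir, Njord, Ingeborg, Magnus) there are 4 shares of (1)/4 = 1/4 each.
Living: Ingeborg — each takes 1/4.
Deceased: Asgeir, Njord, and Magnus. Their combined 3/4 is pooled and carried to generation 2.
At generation 2 (Eirik, Ragna, Vidar, Ylva, Hallvard, Solveig, Frida, Brynja) there are 8 shares of (3/4)/8 = 3/32 each.
Living: Ragna, Vidar, Ylva, Hallvard, Solveig, and Brynja — each takes 3/32.
Deceased: Eirik and Frida. Their combined 3/16 is pooled and carried to generation 3.
At generation 3 (Oskar, Kolbein, Liv) there are 3 shares of (3/16)/3 = 1/16 each.
Living: Oskar and Liv — each takes 1/16.
Deceased: Kolbein. That 1/16 share is carried to generation 4.
At generation 4 (Sindre, Gudrun, Trygve) there are 3 shares of (1/16)/3 = 1/48 each.
Living: Sindre, Gudrun, and Trygve — each takes 1/48.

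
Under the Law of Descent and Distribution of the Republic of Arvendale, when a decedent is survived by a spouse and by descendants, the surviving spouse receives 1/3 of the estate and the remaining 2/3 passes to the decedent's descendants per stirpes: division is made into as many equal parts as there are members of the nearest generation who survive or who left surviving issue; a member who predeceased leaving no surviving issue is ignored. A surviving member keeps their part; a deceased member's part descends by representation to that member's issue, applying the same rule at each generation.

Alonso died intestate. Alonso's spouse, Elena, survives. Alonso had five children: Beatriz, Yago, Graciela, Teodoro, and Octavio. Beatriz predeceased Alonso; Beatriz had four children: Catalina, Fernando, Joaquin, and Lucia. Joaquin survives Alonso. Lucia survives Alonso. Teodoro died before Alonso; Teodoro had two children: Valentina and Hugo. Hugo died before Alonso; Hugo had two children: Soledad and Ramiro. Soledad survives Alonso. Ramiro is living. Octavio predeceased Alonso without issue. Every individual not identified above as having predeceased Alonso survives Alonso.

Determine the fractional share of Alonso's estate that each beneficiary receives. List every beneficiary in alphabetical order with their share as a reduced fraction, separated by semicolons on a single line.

Elena, as surviving spouse, takes 1/3.
The remaining 2/3 passes to Alonso's descendants per stirpes.
Octavio left no surviving issue, so that branch lapses and is disregarded.
The 2/3 is divided into 4 equal shares of 1/6 among Beatriz, Yago, Graciela, Teodoro.
Beatriz predeceased; the 1/6 allotted to Beatriz's branch passes to Beatriz's issue by representation.
The 1/6 is divided into 4 equal shares of 1/24 among Catalina, Fernando, Joaquin, Lucia.
Catalina is living and takes 1/24.
Fernando is living and takes 1/24.
Joaquin is living and takes 1/24.
Lucia is living and takes 1/24.
Yago is living and takes 1/6.
Graciela is living and takes 1/6.
Teodoro predeceased; the 1/6 allotted to Teodoro's branch passes to Teodoro's issue by representation.
The 1/6 is divided into 2 equal shares of 1/12 among Valentina, Hugo.
Valentina is living and takes 1/12.
Hugo predeceased; the 1/12 allotted to Hugo's branch passes to Hugo's issue by representation.
The 1/12 is divided into 2 equal shares of 1/24 among Soledad, Ramiro.
Soledad is living and takes 1/24.
Ramiro is living and takes 1/24.

Catalina 1/24; Elena 1/3; Fernando 1/24; Graciela 1/6; Joaquin 1/24; Lucia 1/24; Ramiro 1/24; Soledad 1/24; Valentina 1/12; Yago 1/6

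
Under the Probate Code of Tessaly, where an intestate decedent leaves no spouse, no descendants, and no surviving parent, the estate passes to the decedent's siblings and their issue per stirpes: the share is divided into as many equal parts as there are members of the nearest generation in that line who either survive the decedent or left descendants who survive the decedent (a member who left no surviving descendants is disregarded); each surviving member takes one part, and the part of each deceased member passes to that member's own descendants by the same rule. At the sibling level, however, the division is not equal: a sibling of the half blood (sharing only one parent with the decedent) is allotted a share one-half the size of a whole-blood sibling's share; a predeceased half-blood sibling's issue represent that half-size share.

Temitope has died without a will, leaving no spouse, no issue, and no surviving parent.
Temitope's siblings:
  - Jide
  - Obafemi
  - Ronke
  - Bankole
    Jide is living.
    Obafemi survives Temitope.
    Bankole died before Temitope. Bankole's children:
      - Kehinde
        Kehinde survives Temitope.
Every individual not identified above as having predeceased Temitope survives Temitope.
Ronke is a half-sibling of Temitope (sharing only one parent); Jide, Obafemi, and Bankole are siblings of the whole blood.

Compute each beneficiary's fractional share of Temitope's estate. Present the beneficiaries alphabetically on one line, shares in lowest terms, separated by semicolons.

No spouse, descendants, or parent survives, so the estate passes to Temitope's siblings per stirpes.
Half-blood siblings count for one-half the weight of whole-blood siblings at the initial division.
Dividing 1 in proportion to weights (total weight 7/2): Jide (weight 1) → 2/7; Obafemi (weight 1) → 2/7; Ronke (weight 1/2) → 1/7; Bankole (weight 1) → 2/7.
Jide is living and takes 2/7.
Obafemi is living and takes 2/7.
Ronke is living and takes 1/7.
Bankole predeceased; the 2/7 allotted to Bankole's branch passes to Bankole's issue by representation.
Kehinde is the sole taker at this level and receives the full 2/7.

Jide 2/7; Kehinde 2/7; Obafemi 2/7; Ronke 1/7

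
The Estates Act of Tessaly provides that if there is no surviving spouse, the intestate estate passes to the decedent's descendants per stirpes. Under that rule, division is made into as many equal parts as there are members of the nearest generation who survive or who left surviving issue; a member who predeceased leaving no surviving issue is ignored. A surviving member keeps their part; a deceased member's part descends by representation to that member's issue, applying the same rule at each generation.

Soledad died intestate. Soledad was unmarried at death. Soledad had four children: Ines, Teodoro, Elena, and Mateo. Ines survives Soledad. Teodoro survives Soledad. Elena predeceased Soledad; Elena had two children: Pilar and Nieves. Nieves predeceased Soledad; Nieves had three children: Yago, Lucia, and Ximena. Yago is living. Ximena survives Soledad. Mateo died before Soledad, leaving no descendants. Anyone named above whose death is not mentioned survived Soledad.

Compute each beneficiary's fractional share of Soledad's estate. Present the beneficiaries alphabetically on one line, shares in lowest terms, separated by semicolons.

Ines 1/3; Lucia 1/18; Pilar 1/6; Teodoro 1/3; Ximena 1/18; Yago 1/18

There is no surviving spouse, so the entire estate passes to Soledad's descendants per stirpes.
Mateo left no surviving issue, so that branch lapses and is disregarded.
The estate is divided into 3 equal shares of 1/3 among Ines, Teodoro, Elena.
Ines is living and takes 1/3.
Teodoro is living and takes 1/3.
Elena predeceased; the 1/3 allotted to Elena's branch passes to Elena's issue by representation.
The 1/3 is divided into 2 equal shares of 1/6 among Pilar, Nieves.
Pilar is living and takes 1/6.
Nieves predeceased; the 1/6 allotted to Nieves's branch passes to Nieves's issue by representation.
The 1/6 is divided into 3 equal shares of 1/18 among Yago, Lucia, Ximena.
Yago is living and takes 1/18.
Lucia is living and takes 1/18.
Ximena is living and takes 1/18.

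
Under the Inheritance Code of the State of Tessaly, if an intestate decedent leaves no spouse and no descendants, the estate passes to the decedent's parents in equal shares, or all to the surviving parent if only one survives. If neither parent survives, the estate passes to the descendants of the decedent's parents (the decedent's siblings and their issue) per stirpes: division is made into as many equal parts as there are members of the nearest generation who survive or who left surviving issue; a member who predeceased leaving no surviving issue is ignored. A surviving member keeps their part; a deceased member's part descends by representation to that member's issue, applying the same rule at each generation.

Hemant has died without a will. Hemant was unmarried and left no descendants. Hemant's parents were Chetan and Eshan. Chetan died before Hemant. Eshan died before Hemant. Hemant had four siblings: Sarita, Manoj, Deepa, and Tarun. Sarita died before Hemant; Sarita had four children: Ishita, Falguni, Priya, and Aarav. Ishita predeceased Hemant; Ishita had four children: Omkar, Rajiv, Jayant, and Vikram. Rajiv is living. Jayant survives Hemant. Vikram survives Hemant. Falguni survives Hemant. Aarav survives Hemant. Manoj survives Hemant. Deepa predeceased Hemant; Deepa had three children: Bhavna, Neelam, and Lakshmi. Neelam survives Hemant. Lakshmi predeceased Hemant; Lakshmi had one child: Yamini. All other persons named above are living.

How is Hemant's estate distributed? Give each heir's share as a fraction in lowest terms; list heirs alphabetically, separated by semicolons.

Aarav 1/16; Bhavna 1/12; Falguni 1/16; Jayant 1/64; Manoj 1/4; Neelam 1/12; Omkar 1/64; Priya 1/16; Rajiv 1/64; Tarun 1/4; Vikram 1/64; Yamini 1/12

Neither parent survives and there are no descendants, so the estate passes to Hemant's siblings and their issue per stirpes.
The estate is divided into 4 equal shares of 1/4 among Sarita, Manoj, Deepa, Tarun.
Sarita predeceased; the 1/4 allotted to Sarita's branch passes to Sarita's issue by representation.
The 1/4 is divided into 4 equal shares of 1/16 among Ishita, Falguni, Priya, Aarav.
Ishita predeceased; the 1/16 allotted to Ishita's branch passes to Ishita's issue by representation.
The 1/16 is divided into 4 equal shares of 1/64 among Omkar, Rajiv, Jayant, Vikram.
Omkar is living and takes 1/64.
Rajiv is living and takes 1/64.
Jayant is living and takes 1/64.
Vikram is living and takes 1/64.
Falguni is living and takes 1/16.
Priya is living and takes 1/16.
Aarav is living and takes 1/16.
Manoj is living and takes 1/4.
Deepa predeceased; the 1/4 allotted to Deepa's branch passes to Deepa's issue by representation.
The 1/4 is divided into 3 equal shares of 1/12 among Bhavna, Neelam, Lakshmi.
Bhavna is living and takes 1/12.
Neelam is living and takes 1/12.
Lakshmi predeceased; the 1/12 allotted to Lakshmi's branch passes to Lakshmi's issue by representation.
Yamini is the sole taker at this level and receives the full 1/12.
Tarun is living and takes 1/4.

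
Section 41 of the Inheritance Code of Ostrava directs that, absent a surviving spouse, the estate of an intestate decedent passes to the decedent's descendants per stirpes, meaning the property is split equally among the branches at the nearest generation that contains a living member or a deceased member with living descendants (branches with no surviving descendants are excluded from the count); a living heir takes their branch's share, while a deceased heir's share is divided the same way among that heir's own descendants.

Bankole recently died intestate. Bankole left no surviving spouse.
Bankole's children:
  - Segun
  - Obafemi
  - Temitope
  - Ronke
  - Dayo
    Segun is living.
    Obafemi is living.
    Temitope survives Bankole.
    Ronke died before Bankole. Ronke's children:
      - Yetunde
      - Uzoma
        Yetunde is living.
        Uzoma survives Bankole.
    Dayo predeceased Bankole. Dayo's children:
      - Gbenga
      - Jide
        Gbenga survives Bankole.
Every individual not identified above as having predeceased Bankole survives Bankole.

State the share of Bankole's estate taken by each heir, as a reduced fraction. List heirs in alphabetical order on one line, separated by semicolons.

There is no surviving spouse, so the entire estate passes to Bankole's descendants per stirpes.
The estate is divided into 5 equal shares of 1/5 among Segun, Obafemi, Temitope, Ronke, Dayo.
Segun is living and takes 1/5.
Obafemi is living and takes 1/5.
Temitope is living and takes 1/5.
Ronke predeceased; the 1/5 allotted to Ronke's branch passes to Ronke's issue by representation.
The 1/5 is divided into 2 equal shares of 1/10 among Yetunde, Uzoma.
Yetunde is living and takes 1/10.
Uzoma is living and takes 1/10.
Dayo predeceased; the 1/5 allotted to Dayo's branch passes to Dayo's issue by representation.
The 1/5 is divided into 2 equal shares of 1/10 among Gbenga, Jide.
Gbenga is living and takes 1/10.
Jide is living and takes 1/10.

Gbenga 1/10; Jide 1/10; Obafemi 1/5; Segun 1/5; Temitope 1/5; Uzoma 1/10; Yetunde 1/10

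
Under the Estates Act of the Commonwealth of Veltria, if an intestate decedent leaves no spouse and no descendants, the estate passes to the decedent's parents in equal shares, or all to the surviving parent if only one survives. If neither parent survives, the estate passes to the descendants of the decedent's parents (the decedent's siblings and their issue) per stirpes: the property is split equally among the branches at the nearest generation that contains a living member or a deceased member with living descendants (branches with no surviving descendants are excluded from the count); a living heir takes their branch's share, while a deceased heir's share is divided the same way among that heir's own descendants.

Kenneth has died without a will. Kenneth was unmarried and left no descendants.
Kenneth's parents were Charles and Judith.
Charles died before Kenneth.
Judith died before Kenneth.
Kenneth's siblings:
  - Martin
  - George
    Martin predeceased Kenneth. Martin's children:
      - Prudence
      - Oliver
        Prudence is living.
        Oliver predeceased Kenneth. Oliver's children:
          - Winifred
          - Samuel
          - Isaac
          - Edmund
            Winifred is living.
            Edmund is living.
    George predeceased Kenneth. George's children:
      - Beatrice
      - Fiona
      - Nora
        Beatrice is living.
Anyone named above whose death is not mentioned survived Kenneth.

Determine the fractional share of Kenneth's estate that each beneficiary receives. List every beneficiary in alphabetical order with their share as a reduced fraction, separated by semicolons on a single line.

Beatrice 1/6; Edmund 1/16; Fiona 1/6; Isaac 1/16; Nora 1/6; Prudence 1/4; Samuel 1/16; Winifred 1/16

Neither parent survives and there are no descendants, so the estate passes to Kenneth's siblings and their issue per stirpes.
The estate is divided into 2 equal shares of 1/2 among Martin, George.
Martin predeceased; the 1/2 allotted to Martin's branch passes to Martin's issue by representation.
The 1/2 is divided into 2 equal shares of 1/4 among Prudence, Oliver.
Prudence is living and takes 1/4.
Oliver predeceased; the 1/4 allotted to Oliver's branch passes to Oliver's issue by representation.
The 1/4 is divided into 4 equal shares of 1/16 among Winifred, Samuel, Isaac, Edmund.
Winifred is living and takes 1/16.
Samuel is living and takes 1/16.
Isaac is living and takes 1/16.
Edmund is living and takes 1/16.
George predeceased; the 1/2 allotted to George's branch passes to George's issue by representation.
The 1/2 is divided into 3 equal shares of 1/6 among Beatrice, Fiona, Nora.
Beatrice is living and takes 1/6.
Fiona is living and takes 1/6.
Nora is living and takes 1/6.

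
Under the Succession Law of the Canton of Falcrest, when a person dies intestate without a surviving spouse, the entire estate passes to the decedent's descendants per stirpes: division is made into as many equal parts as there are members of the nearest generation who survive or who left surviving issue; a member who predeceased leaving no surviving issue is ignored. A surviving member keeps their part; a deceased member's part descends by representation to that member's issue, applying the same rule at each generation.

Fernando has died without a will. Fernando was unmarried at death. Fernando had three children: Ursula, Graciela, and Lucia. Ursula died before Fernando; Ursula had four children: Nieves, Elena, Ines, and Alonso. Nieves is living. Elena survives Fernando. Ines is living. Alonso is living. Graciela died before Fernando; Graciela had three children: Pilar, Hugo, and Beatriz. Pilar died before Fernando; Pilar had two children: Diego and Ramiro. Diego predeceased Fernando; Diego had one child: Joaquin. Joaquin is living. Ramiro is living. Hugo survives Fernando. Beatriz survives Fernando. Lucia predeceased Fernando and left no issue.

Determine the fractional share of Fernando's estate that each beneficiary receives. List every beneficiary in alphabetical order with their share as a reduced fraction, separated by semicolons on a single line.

Alonso 1/8; Beatriz 1/6; Elena 1/8; Hugo 1/6; Ines 1/8; Joaquin 1/12; Nieves 1/8; Ramiro 1/12

There is no surviving spouse, so the entire estate passes to Fernando's descendants per stirpes.
Lucia left no surviving issue, so that branch lapses and is disregarded.
The estate is divided into 2 equal shares of 1/2 among Ursula, Graciela.
Ursula predeceased; the 1/2 allotted to Ursula's branch passes to Ursula's issue by representation.
The 1/2 is divided into 4 equal shares of 1/8 among Nieves, Elena, Ines, Alonso.
Nieves is living and takes 1/8.
Elena is living and takes 1/8.
Ines is living and takes 1/8.
Alonso is living and takes 1/8.
Graciela predeceased; the 1/2 allotted to Graciela's branch passes to Graciela's issue by representation.
The 1/2 is divided into 3 equal shares of 1/6 among Pilar, Hugo, Beatriz.
Pilar predeceased; the 1/6 allotted to Pilar's branch passes to Pilar's issue by representation.
The 1/6 is divided into 2 equal shares of 1/12 among Diego, Ramiro.
Diego predeceased; the 1/12 allotted to Diego's branch passes to Diego's issue by representation.
Joaquin is the sole taker at this level and receives the full 1/12.
Ramiro is living and takes 1/12.
Hugo is living and takes 1/6.
Beatriz is living and takes 1/6.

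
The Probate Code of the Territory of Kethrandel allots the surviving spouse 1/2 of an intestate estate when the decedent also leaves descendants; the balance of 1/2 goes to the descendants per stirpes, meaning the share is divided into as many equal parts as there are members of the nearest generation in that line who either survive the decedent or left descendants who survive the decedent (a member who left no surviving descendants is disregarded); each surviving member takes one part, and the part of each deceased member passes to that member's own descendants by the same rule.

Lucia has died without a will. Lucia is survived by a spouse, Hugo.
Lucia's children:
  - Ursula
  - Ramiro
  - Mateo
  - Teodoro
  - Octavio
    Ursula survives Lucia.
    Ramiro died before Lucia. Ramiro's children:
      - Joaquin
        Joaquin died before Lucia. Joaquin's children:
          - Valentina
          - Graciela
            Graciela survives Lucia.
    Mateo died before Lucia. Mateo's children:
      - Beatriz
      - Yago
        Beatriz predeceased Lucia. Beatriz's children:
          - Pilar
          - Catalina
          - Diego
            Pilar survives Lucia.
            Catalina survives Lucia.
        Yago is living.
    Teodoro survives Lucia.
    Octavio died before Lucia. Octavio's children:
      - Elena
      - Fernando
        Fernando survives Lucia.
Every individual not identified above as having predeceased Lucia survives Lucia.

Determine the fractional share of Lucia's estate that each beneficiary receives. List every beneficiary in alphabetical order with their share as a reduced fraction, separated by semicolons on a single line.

Catalina 1/60; Diego 1/60; Elena 1/20; Fernando 1/20; Graciela 1/20; Hugo 1/2; Pilar 1/60; Teodoro 1/10; Ursula 1/10; Valentina 1/20; Yago 1/20

Hugo, as surviving spouse, takes 1/2.
The remaining 1/2 passes to Lucia's descendants per stirpes.
The 1/2 is divided into 5 equal shares of 1/10 among Ursula, Ramiro, Mateo, Teodoro, Octavio.
Ursula is living and takes 1/10.
Ramiro predeceased; the 1/10 allotted to Ramiro's branch passes to Ramiro's issue by representation.
Joaquin's line is the sole branch at this level, so the full 1/10 passes to Joaquin's issue by representation.
The 1/10 is divided into 2 equal shares of 1/20 among Valentina, Graciela.
Valentina is living and takes 1/20.
Graciela is living and takes 1/20.
Mateo predeceased; the 1/10 allotted to Mateo's branch passes to Mateo's issue by representation.
The 1/10 is divided into 2 equal shares of 1/20 among Beatriz, Yago.
Beatriz predeceased; the 1/20 allotted to Beatriz's branch passes to Beatriz's issue by representation.
The 1/20 is divided into 3 equal shares of 1/60 among Pilar, Catalina, Diego.
Pilar is living and takes 1/60.
Catalina is living and takes 1/60.
Diego is living and takes 1/60.
Yago is living and takes 1/20.
Teodoro is living and takes 1/10.
Octavio predeceased; the 1/10 allotted to Octavio's branch passes to Octavio's issue by representation.
The 1/10 is divided into 2 equal shares of 1/20 among Elena, Fernando.
Elena is living and takes 1/20.
Fernando is living and takes 1/20.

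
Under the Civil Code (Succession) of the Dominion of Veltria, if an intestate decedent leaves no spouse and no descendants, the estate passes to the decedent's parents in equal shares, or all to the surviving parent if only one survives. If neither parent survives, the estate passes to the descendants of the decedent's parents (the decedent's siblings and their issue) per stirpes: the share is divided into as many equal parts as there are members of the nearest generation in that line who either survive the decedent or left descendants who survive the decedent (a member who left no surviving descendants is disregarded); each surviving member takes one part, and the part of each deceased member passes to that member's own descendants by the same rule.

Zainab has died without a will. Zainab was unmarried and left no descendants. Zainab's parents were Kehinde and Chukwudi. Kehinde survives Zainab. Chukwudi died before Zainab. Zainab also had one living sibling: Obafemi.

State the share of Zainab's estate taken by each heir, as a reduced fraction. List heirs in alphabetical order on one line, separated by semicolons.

Kehinde 1

Only one parent, Kehinde, survives, so Kehinde takes the entire estate. The siblings take nothing because a surviving parent has priority.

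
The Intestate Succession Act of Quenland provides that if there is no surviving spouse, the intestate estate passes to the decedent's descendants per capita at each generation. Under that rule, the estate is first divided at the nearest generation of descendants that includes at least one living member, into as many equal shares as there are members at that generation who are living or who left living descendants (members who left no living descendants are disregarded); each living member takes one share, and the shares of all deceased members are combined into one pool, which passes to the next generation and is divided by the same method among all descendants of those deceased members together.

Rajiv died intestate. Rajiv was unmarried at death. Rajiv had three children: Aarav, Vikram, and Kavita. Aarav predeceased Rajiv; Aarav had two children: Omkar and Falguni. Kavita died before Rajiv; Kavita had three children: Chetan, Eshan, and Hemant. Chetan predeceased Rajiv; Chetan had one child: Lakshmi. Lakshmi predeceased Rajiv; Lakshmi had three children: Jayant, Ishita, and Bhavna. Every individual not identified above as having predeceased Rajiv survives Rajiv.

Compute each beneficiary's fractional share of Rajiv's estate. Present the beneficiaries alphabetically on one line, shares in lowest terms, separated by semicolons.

Bhavna 2/45; Eshan 2/15; Falguni 2/15; Hemant 2/15; Ishita 2/45; Jayant 2/45; Omkar 2/15; Vikram 1/3

There is no surviving spouse, so the entire estate passes to Rajiv's descendants per capita at each generation.
At generation 1 (Aarav, Vikram, Kavita) there are 3 shares of (1)/3 = 1/3 each.
Living: Vikram — each takes 1/3.
Deceased: Aarav and Kavita. Their combined 2/3 is pooled and carried to generation 2.
At generation 2 (Omkar, Falguni, Chetan, Eshan, Hemant) there are 5 shares of (2/3)/5 = 2/15 each.
Living: Omkar, Falguni, Eshan, and Hemant — each takes 2/15.
Deceased: Chetan. That 2/15 share is carried to generation 3.
At generation 3 (Lakshmi) there are 1 shares of (2/15)/1 = 2/15 each.
Deceased: Lakshmi. That 2/15 share is carried to generation 4.
At generation 4 (Jayant, Ishita, Bhavna) there are 3 shares of (2/15)/3 = 2/45 each.
Living: Jayant, Ishita, and Bhavna — each takes 2/45.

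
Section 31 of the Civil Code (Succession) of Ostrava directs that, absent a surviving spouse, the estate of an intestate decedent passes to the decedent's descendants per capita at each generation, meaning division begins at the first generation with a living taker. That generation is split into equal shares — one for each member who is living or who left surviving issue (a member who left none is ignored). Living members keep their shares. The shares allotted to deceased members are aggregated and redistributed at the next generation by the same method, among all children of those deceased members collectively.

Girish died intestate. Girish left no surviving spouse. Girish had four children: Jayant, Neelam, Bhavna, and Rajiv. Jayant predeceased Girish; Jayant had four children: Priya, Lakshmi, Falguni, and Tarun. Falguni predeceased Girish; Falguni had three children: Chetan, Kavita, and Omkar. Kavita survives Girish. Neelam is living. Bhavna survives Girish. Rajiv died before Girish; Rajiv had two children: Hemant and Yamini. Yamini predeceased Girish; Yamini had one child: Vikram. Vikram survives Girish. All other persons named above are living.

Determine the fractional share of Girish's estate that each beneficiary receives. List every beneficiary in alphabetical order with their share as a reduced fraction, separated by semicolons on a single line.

There is no surviving spouse, so the entire estate passes to Girish's descendants per capita at each generation.
At generation 1 (Jayant, Neelam, Bhavna, Rajiv) there are 4 shares of (1)/4 = 1/4 each.
Living: Neelam and Bhavna — each takes 1/4.
Deceased: Jayant and Rajiv. Their combined 1/2 is pooled and carried to generation 2.
At generation 2 (Priya, Lakshmi, Falguni, Tarun, Hemant, Yamini) there are 6 shares of (1/2)/6 = 1/12 each.
Living: Priya, Lakshmi, Tarun, and Hemant — each takes 1/12.
Deceased: Falguni and Yamini. Their combined 1/6 is pooled and carried to generation 3.
At generation 3 (Chetan, Kavita, Omkar, Vikram) there are 4 shares of (1/6)/4 = 1/24 each.
Living: Chetan, Kavita, Omkar, and Vikram — each takes 1/24.

Bhavna 1/4; Chetan 1/24; Hemant 1/12; Kavita 1/24; Lakshmi 1/12; Neelam 1/4; Omkar 1/24; Priya 1/12; Tarun 1/12; Vikram 1/24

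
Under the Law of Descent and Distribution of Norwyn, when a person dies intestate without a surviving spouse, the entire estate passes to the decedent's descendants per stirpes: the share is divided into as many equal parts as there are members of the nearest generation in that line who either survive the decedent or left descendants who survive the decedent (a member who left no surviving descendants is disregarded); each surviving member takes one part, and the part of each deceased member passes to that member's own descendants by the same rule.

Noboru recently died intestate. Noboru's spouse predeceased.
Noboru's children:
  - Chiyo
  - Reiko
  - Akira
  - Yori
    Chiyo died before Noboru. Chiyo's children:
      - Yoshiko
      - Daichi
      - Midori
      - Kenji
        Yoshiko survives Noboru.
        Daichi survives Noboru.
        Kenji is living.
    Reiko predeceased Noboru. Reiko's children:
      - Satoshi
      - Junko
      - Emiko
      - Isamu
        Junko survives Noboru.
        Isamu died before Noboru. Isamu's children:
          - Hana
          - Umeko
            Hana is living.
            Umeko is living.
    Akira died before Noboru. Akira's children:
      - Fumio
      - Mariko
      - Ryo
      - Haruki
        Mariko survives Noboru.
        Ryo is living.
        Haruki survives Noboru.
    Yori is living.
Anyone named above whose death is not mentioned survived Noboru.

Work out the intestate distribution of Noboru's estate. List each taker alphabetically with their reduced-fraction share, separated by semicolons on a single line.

There is no surviving spouse, so the entire estate passes to Noboru's descendants per stirpes.
The estate is divided into 4 equal shares of 1/4 among Chiyo, Reiko, Akira, Yori.
Chiyo predeceased; the 1/4 allotted to Chiyo's branch passes to Chiyo's issue by representation.
The 1/4 is divided into 4 equal shares of 1/16 among Yoshiko, Daichi, Midori, Kenji.
Yoshiko is living and takes 1/16.
Daichi is living and takes 1/16.
Midori is living and takes 1/16.
Kenji is living and takes 1/16.
Reiko predeceased; the 1/4 allotted to Reiko's branch passes to Reiko's issue by representation.
The 1/4 is divided into 4 equal shares of 1/16 among Satoshi, Junko, Emiko, Isamu.
Satoshi is living and takes 1/16.
Junko is living and takes 1/16.
Emiko is living and takes 1/16.
Isamu predeceased; the 1/16 allotted to Isamu's branch passes to Isamu's issue by representation.
The 1/16 is divided into 2 equal shares of 1/32 among Hana, Umeko.
Hana is living and takes 1/32.
Umeko is living and takes 1/32.
Akira predeceased; the 1/4 allotted to Akira's branch passes to Akira's issue by representation.
The 1/4 is divided into 4 equal shares of 1/16 among Fumio, Mariko, Ryo, Haruki.
Fumio is living and takes 1/16.
Mariko is living and takes 1/16.
Ryo is living and takes 1/16.
Haruki is living and takes 1/16.
Yori is living and takes 1/4.

Daichi 1/16; Emiko 1/16; Fumio 1/16; Hana 1/32; Haruki 1/16; Junko 1/16; Kenji 1/16; Mariko 1/16; Midori 1/16; Ryo 1/16; Satoshi 1/16; Umeko 1/32; Yori 1/4; Yoshiko 1/16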